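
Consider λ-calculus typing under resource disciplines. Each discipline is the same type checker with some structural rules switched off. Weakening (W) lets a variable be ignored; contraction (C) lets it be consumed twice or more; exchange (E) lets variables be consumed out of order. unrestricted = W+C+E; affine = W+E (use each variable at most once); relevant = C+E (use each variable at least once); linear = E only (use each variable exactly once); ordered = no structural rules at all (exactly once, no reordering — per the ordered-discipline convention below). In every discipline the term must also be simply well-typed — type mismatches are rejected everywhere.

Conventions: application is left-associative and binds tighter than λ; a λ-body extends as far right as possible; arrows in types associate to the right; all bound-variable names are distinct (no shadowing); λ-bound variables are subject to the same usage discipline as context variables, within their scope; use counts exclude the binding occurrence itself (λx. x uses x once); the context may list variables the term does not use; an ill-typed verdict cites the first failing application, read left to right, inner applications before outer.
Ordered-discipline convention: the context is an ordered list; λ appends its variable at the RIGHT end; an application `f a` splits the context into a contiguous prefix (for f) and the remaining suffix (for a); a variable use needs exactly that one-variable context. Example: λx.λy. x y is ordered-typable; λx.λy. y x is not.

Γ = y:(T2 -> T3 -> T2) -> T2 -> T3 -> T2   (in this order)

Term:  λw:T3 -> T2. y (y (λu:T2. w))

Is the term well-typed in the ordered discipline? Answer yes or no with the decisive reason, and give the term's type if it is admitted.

no — uses contraction: y ×2; u left unused
usage: y ×2; w (bound) ×1; u (bound) ×0
use order (left to right): y, y, w
typing: ✓ — (T3 -> T2) -> T2 -> T3 -> T2
all disciplines: ordered ✗ · linear ✗ · affine ✗ · relevant ✗ · unrestricted ✓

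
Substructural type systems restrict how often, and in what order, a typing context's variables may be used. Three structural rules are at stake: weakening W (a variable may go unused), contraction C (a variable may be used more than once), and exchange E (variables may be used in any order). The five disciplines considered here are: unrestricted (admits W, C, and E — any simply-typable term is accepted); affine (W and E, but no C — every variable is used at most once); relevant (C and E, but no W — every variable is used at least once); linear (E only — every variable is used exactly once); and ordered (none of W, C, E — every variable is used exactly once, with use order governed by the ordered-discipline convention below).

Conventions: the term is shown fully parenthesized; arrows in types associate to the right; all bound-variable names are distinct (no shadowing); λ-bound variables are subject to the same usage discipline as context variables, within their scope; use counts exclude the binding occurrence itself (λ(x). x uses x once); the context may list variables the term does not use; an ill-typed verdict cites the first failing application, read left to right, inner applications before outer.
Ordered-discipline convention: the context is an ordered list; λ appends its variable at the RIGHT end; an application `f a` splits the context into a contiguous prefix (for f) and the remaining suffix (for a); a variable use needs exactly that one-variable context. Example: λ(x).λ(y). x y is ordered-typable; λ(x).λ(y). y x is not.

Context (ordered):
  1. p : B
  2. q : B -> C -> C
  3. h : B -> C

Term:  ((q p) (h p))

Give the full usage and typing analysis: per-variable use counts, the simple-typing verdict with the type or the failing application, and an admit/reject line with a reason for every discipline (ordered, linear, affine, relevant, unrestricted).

usage: p ×2; q ×1; h ×1
use order (left to right): q, p, h, p
typing: well-typed at C
ordered: ✗ — uses contraction: p ×2
linear: ✗ — uses contraction: p ×2
affine: ✗ — uses contraction: p ×2
relevant: ✓ — p, q, h: all used, weakening unneeded
unrestricted: ✓ — well-typed at C; no restrictions here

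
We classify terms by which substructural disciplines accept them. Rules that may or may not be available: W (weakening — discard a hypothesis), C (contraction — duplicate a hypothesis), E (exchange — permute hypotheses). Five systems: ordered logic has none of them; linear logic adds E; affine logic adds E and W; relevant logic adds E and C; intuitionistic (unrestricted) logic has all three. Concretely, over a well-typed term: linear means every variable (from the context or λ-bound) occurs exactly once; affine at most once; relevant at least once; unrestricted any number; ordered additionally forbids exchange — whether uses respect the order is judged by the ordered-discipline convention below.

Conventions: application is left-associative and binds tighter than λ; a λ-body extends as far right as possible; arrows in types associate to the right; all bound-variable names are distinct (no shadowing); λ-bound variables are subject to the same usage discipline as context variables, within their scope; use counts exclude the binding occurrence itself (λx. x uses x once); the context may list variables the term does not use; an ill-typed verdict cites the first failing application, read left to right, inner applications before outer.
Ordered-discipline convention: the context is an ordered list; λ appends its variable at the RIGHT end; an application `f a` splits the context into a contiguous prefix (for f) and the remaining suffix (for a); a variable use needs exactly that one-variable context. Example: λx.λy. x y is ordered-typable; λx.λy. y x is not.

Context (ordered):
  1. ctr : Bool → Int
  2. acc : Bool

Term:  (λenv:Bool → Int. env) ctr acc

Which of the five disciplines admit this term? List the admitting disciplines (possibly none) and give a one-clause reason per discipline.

admitting disciplines: ordered, linear, affine, relevant, unrestricted
variable uses: ctr=1, acc=1, env (λ-bound)=1
left-to-right use order: env, ctr, acc
typing: the term checks, with type Int
ordered ✓ (ctr, acc, env: once each, no exchange needed)
linear ✓ (single use per variable (ctr, acc, env))
affine ✓ (none of ctr, acc, env used more than once)
relevant ✓ (none of ctr, acc, env goes unused)
unrestricted ✓ (well-typed at Int; no restrictions here)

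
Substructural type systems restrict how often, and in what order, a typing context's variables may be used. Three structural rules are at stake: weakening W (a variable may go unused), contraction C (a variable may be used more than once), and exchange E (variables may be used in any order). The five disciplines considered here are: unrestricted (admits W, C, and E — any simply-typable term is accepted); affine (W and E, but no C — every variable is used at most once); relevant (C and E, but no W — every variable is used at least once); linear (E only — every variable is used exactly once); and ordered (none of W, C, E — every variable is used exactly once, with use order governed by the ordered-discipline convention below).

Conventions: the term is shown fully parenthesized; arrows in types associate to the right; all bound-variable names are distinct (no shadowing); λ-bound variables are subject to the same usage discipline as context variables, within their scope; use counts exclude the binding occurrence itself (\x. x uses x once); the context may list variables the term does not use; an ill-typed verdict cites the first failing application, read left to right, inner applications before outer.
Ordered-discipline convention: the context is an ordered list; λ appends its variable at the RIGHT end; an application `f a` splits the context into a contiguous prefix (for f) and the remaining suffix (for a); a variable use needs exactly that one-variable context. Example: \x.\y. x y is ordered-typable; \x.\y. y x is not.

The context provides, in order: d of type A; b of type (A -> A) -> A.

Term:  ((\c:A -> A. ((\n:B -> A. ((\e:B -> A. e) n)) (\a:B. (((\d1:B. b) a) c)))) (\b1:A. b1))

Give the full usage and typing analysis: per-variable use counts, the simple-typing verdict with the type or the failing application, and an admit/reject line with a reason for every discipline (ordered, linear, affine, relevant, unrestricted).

variable uses: d ×0; b ×1; c [bound] ×1; n [bound] ×1; e [bound] ×1; a [bound] ×1; d1 [bound] ×0; b1 [bound] ×1
uses in reading order: e, n, b, a, c, b1
typing: ✓ — B -> A
ordered ✗ (needs weakening: d, d1 unused)
linear ✗ (needs weakening: d, d1 unused)
affine ✓ (none of d, b, c, n, e, a, d1, b1 used more than once)
relevant ✗ (needs weakening: d, d1 unused)
unrestricted ✓ (typability at B -> A is all that's needed)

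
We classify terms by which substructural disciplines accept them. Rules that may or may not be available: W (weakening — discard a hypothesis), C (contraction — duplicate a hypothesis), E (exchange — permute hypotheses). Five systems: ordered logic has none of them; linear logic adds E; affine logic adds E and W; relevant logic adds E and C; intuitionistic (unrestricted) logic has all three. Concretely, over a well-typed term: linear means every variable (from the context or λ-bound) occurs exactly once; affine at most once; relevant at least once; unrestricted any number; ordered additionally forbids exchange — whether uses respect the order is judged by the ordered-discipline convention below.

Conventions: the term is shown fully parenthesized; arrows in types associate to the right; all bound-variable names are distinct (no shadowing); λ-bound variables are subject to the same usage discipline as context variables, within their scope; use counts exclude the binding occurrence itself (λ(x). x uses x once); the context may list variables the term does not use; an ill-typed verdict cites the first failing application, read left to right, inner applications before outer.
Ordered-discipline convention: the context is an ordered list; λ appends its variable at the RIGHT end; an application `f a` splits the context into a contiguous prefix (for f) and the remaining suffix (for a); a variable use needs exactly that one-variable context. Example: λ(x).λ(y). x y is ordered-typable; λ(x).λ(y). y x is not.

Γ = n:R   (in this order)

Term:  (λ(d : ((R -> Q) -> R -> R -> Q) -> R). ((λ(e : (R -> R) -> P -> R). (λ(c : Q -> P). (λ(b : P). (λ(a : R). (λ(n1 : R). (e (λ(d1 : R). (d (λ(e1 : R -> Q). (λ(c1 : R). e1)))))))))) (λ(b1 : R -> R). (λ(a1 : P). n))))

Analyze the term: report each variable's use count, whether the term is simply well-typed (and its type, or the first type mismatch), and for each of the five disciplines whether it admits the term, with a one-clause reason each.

usage: n=1, d (λ-bound)=1, e (λ-bound)=1, c (λ-bound)=0, b (λ-bound)=0, a (λ-bound)=0, n1 (λ-bound)=0, d1 (λ-bound)=0, e1 (λ-bound)=1, c1 (λ-bound)=0, b1 (λ-bound)=0, a1 (λ-bound)=0
order of uses: e, d, e1, n
typing: the term checks, with type (((R -> Q) -> R -> R -> Q) -> R) -> (Q -> P) -> P -> R -> R -> P -> R
ordered: ✗, c, b, a, n1, d1, c1, b1, a1 never used (weakening)
linear: ✗, c, b, a, n1, d1, c1, b1, a1 never used (weakening)
affine: ✓, none of n, d, e, c, b, a, n1, d1, e1, c1, b1, a1 used more than once
relevant: ✗, c, b, a, n1, d1, c1, b1, a1 never used (weakening)
unrestricted: ✓, well-typed at (((R -> Q) -> R -> R -> Q) -> R) -> (Q -> P) -> P -> R -> R -> P -> R; no restrictions here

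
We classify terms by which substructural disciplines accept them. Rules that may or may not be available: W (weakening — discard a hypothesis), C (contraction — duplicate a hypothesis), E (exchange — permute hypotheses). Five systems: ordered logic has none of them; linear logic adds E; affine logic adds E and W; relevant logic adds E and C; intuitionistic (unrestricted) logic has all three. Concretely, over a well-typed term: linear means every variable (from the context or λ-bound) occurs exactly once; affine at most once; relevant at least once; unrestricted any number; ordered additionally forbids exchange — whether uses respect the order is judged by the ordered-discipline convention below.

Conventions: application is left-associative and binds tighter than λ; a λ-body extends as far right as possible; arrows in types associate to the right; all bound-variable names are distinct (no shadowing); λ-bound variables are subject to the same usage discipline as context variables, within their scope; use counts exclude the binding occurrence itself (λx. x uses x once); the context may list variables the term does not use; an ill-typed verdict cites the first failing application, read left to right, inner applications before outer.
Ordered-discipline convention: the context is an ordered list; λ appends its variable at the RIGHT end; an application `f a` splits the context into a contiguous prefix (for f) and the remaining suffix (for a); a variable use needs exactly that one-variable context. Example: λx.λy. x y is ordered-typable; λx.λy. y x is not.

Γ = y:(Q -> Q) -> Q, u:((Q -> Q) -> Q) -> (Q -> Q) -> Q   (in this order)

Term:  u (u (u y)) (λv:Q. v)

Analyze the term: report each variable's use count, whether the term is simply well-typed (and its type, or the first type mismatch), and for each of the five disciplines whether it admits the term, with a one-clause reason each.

usage: y: 1×; u: 3×; v (λ-bound): 1×
uses in reading order: u, u, u, y, v
typing: the term checks, with type Q
ordered: ✗ — needs contraction — u ×3
linear: ✗ — needs contraction — u ×3
affine: ✗ — needs contraction — u ×3
relevant: ✓ — y, u, v: all used, weakening unneeded
unrestricted: ✓ — simply typable at Q; W, C, E all held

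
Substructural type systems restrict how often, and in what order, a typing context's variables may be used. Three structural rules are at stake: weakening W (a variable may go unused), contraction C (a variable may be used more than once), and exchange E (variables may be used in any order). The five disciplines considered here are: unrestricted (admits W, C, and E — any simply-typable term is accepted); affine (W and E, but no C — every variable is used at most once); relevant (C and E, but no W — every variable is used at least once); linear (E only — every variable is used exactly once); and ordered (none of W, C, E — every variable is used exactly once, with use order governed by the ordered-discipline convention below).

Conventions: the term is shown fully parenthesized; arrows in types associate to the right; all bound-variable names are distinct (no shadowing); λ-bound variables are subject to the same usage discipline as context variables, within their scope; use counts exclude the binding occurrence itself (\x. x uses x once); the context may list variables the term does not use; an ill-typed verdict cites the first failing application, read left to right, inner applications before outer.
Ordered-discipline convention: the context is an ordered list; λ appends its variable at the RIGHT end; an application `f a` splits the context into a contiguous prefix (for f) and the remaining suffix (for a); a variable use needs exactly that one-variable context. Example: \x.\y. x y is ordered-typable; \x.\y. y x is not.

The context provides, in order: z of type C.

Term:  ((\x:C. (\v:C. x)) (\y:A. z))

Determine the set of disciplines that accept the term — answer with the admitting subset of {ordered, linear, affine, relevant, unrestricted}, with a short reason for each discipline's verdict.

admitted by: none
usage: z: 1, x [bound]: 1, v [bound]: 0, y [bound]: 0
order of uses: x, z
typing: ill-typed: an argument A -> C mismatches the expected C
ordered ✗ (the type mismatch rejects it)
linear ✗ (not simply typable)
affine ✗ (fails simple typing)
relevant ✗ (a type mismatch blocks all five)
unrestricted ✗ (the type mismatch rejects it)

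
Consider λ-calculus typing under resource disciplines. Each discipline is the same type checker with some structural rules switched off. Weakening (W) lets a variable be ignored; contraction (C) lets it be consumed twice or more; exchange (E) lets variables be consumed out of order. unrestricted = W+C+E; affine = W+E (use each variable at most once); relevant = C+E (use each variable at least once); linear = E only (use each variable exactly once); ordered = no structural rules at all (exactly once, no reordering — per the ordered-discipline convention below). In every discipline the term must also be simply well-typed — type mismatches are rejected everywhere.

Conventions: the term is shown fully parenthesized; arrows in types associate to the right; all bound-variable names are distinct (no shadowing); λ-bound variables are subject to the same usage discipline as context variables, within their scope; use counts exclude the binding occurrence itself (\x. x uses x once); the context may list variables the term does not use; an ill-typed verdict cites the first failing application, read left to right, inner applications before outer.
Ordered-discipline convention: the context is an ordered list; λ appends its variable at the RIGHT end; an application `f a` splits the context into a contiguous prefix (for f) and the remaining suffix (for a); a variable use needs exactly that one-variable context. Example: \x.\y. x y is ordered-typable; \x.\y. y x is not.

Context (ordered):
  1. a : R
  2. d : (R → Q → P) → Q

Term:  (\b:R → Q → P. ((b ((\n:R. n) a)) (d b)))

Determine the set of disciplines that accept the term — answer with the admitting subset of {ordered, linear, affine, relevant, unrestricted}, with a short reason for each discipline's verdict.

admitted in: relevant, unrestricted
usage: a ×1, d ×1, b (λ-bound) ×2, n (λ-bound) ×1
left-to-right use order: b, n, a, d, b
typing: well-typed at (R → Q → P) → P
ordered ✗ (needs contraction — b ×2)
linear ✗ (needs contraction — b ×2)
affine ✗ (needs contraction — b ×2)
relevant ✓ (a, d, b, n: all used, weakening unneeded)
unrestricted ✓ (type-checks ((R → Q → P) → P) and nothing is barred)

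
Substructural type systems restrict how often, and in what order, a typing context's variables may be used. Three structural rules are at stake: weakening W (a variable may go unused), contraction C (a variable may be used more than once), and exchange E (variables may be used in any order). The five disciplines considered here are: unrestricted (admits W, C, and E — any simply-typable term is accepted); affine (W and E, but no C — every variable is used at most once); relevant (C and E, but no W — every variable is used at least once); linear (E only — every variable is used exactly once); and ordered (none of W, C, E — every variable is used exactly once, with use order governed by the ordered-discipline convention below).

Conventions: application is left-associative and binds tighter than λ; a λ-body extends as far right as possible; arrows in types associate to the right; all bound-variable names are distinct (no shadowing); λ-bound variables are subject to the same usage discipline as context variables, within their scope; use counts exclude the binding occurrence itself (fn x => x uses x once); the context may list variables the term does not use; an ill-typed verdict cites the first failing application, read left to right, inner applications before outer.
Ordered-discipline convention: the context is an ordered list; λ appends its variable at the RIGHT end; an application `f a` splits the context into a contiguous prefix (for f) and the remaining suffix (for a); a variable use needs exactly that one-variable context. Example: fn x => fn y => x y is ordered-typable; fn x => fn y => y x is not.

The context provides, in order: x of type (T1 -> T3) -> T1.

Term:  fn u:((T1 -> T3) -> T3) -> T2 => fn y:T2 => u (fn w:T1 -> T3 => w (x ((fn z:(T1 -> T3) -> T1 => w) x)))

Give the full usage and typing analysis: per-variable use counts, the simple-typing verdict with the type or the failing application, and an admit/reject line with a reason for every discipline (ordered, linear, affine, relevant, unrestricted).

use counts: x=2; u (λ-bound)=1; y (λ-bound)=0; w (λ-bound)=2; z (λ-bound)=0
order of uses: u, w, x, w, x
typing: well-typed at (((T1 -> T3) -> T3) -> T2) -> T2 -> T2
ordered: ✗, x ×2, w ×2 used more than once (contraction); y, z left unused
linear: ✗, x ×2, w ×2 used more than once (contraction); y, z left unused
affine: ✗, x ×2, w ×2 used more than once (contraction)
relevant: ✗, y, z left unused
unrestricted: ✓, simply typable at (((T1 -> T3) -> T3) -> T2) -> T2 -> T2; W, C, E all held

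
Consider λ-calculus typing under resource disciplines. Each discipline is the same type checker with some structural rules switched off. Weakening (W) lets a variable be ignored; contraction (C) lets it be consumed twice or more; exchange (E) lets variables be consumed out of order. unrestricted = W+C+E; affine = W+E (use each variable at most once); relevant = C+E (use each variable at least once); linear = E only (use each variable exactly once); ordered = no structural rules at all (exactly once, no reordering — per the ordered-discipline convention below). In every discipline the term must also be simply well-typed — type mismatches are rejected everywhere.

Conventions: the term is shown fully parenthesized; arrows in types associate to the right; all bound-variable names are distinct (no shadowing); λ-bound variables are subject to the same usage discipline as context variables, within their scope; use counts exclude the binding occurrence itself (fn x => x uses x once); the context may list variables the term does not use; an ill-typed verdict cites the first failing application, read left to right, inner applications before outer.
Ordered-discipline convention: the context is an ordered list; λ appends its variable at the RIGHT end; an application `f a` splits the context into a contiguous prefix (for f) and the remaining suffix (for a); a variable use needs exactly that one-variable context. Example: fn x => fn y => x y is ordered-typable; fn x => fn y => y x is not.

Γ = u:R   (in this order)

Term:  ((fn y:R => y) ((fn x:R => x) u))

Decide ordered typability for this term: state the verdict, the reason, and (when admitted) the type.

yes — single-use (u, y, x), ordered derivation ok; term : R
use counts: u ×1; y [bound] ×1; x [bound] ×1
uses in reading order: y, x, u
typing: well-typed — term : R
summary: ordered ✓, linear ✓, affine ✓, relevant ✓, unrestricted ✓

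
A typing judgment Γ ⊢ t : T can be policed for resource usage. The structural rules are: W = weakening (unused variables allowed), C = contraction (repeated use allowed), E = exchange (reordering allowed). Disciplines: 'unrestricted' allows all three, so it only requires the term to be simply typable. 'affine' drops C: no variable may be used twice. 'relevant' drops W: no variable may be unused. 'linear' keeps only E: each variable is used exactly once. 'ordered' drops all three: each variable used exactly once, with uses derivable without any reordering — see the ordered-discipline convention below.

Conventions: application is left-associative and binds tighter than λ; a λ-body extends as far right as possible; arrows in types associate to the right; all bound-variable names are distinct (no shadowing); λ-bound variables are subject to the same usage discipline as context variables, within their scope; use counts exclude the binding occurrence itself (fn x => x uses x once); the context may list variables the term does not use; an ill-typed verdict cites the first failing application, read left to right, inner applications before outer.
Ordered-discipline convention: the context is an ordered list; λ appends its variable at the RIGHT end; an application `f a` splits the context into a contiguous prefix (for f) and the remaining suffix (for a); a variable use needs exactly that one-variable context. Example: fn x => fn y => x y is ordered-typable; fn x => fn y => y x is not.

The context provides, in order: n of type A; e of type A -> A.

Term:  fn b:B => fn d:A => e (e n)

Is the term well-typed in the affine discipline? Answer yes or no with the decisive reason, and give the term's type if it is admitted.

no — needs contraction — e ×2
use counts: n ×1, e ×2, b (λ-bound) ×0, d (λ-bound) ×0
order of uses: e, e, n
typing: well-typed at B -> A -> A
per-discipline verdicts: ordered ✗, linear ✗, affine ✗, relevant ✗, unrestricted ✓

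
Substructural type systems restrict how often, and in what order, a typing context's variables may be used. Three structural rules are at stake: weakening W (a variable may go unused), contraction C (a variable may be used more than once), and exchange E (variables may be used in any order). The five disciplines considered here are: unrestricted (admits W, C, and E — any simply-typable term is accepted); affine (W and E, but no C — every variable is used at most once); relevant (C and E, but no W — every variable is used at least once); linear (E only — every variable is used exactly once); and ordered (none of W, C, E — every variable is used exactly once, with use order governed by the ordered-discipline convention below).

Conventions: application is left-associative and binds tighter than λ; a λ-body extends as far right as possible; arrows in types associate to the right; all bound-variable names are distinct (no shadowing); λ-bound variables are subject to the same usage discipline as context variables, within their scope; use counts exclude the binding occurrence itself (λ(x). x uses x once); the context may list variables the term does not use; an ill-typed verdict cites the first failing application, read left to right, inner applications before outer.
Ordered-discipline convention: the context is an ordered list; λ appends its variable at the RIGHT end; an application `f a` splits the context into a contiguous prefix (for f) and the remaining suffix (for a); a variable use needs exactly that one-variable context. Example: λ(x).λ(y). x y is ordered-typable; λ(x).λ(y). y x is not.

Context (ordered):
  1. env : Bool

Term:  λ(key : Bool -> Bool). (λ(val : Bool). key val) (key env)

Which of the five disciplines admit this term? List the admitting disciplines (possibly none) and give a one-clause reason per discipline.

admitted in: relevant, unrestricted
variable uses: env=1, key (bound)=2, val (bound)=1
order of uses: key, val, key, env
typing: ✓ — (Bool -> Bool) -> Bool
ordered: ✗, uses contraction: key ×2
linear: ✗, uses contraction: key ×2
affine: ✗, uses contraction: key ×2
relevant: ✓, every one of env, key, val appears
unrestricted: ✓, typability at (Bool -> Bool) -> Bool is all that's needed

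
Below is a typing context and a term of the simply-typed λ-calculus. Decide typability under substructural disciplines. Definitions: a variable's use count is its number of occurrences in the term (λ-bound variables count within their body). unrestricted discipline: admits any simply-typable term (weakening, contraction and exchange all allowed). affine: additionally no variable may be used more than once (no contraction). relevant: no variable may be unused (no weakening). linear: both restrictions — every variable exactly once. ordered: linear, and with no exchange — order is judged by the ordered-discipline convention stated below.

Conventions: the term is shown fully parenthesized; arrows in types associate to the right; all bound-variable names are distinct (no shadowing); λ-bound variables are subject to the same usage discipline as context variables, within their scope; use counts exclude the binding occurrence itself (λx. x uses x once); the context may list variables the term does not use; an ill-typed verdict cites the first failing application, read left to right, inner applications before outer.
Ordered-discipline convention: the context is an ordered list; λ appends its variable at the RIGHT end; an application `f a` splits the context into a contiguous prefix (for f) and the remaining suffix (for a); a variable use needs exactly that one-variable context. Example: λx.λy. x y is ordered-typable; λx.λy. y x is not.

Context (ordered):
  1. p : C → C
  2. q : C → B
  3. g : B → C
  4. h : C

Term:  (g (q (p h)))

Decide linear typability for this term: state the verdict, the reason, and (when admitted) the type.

yes — p, q, g, h: one use apiece; term : C
counts: p=1, q=1, g=1, h=1
use order (left to right): g, q, p, h
typing: well-typed — term : C
per-discipline verdicts: ordered ✗; linear ✓; affine ✓; relevant ✓; unrestricted ✓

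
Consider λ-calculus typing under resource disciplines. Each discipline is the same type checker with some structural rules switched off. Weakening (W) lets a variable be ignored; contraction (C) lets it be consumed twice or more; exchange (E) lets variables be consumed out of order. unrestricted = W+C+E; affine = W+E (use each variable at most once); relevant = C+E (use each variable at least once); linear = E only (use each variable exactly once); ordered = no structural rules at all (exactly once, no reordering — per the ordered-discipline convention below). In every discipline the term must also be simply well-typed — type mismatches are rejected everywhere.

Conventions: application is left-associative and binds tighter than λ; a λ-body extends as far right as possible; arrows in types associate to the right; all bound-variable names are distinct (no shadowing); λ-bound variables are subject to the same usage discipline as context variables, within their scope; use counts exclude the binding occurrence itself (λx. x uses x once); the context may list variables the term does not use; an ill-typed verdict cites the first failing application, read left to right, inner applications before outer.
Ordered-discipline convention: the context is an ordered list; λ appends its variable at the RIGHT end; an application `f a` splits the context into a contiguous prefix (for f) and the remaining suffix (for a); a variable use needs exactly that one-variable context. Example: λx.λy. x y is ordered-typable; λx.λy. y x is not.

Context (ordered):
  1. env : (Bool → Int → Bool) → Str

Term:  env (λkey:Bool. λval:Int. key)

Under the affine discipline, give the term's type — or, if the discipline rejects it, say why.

term : Str
variable uses: env: 1×, key (bound): 1×, val (bound): 0×
use order (left to right): env, key
typing: the term checks, with type Str
across the five disciplines: ordered ✗; linear ✗; affine ✓; relevant ✗; unrestricted ✓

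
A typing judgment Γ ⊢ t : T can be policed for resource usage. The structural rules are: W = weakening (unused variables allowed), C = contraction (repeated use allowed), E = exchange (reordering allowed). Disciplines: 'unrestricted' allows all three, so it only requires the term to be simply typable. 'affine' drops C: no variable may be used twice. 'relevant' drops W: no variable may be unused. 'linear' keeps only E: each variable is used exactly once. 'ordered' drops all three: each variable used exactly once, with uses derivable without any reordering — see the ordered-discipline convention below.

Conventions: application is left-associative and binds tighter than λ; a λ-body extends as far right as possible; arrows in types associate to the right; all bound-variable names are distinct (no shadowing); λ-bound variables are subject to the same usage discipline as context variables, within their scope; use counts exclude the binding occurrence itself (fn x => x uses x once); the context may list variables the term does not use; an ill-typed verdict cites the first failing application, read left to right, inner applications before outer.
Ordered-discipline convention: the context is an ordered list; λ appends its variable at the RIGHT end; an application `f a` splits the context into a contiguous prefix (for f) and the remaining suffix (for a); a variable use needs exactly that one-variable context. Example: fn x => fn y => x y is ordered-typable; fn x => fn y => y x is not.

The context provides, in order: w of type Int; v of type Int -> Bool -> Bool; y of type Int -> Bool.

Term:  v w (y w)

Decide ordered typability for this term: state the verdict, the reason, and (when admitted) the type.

no — needs contraction — w ×2
use counts: w: 2×, v: 1×, y: 1×
uses in reading order: v, w, y, w
typing: well-typed — term : Bool
all disciplines: ordered ✗ · linear ✗ · affine ✗ · relevant ✓ · unrestricted ✓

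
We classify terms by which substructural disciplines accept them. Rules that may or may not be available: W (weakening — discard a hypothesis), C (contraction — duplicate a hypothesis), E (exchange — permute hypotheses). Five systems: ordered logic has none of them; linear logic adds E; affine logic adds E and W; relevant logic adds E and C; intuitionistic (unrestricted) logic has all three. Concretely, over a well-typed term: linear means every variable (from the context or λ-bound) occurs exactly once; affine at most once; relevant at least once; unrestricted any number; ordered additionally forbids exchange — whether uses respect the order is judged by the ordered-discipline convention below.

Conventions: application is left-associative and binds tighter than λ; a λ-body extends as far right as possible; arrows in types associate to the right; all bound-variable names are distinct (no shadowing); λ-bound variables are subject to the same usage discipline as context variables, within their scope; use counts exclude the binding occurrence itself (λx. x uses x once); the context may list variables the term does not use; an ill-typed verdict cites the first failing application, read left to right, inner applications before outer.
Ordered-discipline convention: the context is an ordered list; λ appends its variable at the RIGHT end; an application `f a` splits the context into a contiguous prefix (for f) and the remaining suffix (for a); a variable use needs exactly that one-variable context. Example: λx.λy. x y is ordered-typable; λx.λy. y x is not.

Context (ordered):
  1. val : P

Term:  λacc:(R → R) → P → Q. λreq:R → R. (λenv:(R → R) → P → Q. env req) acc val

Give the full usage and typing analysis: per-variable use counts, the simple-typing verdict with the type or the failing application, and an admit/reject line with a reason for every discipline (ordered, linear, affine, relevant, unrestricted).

variable uses: val ×1; acc (bound) ×1; req (bound) ×1; env (bound) ×1
left-to-right use order: env, req, acc, val
typing: ✓ — ((R → R) → P → Q) → (R → R) → Q
ordered: ✗, use order env, req, acc, val needs exchange
linear: ✓, each of val, acc, req, env used exactly once
affine: ✓, val, acc, req, env: no repeats, contraction unneeded
relevant: ✓, every one of val, acc, req, env appears
unrestricted: ✓, well-typed at ((R → R) → P → Q) → (R → R) → Q; no restrictions here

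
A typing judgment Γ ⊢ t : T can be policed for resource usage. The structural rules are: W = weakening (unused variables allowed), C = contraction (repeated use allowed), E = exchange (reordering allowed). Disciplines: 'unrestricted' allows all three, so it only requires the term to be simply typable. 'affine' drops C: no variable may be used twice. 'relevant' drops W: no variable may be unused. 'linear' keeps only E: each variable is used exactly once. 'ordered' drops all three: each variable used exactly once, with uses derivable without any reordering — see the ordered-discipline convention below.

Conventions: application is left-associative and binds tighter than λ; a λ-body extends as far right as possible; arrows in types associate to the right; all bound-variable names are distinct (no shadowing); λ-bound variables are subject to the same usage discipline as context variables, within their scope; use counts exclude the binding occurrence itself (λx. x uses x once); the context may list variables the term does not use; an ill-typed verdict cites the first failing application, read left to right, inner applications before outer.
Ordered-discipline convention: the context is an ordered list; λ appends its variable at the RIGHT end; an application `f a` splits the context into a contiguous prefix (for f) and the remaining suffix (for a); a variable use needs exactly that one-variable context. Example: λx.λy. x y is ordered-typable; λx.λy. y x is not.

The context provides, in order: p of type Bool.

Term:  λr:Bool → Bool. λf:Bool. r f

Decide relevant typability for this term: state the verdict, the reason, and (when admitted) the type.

no — unused: p — weakening required
variable uses: p: 0×, r (λ-bound): 1×, f (λ-bound): 1×
uses in reading order: r, f
typing: well-typed at (Bool → Bool) → Bool → Bool
all disciplines: ordered ✗, linear ✗, affine ✓, relevant ✗, unrestricted ✓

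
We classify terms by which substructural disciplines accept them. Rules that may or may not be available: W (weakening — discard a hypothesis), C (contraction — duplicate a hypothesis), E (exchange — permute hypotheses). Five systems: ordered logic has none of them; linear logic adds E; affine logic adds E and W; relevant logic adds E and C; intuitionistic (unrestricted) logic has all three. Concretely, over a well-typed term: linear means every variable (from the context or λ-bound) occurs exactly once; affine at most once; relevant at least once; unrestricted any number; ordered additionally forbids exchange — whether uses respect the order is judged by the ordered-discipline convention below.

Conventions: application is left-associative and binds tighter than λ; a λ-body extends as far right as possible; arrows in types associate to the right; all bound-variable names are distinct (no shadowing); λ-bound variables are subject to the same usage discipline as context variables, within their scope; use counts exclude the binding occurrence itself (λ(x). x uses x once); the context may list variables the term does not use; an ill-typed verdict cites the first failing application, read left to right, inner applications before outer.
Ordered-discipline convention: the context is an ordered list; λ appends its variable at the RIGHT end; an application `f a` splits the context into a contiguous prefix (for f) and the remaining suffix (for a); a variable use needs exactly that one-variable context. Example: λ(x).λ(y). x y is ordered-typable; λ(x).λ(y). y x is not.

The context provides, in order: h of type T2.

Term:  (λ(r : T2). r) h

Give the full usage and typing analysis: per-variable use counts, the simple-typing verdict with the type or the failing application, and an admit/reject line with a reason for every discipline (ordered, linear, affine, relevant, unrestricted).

variable uses: h: 1×; r (λ-bound): 1×
left-to-right use order: r, h
typing: well-typed at T2
ordered: ✓ — one use each (h, r); ordered split holds
linear: ✓ — single use per variable (h, r)
affine: ✓ — h, r: no repeats, contraction unneeded
relevant: ✓ — every one of h, r appears
unrestricted: ✓ — typability at T2 is all that's needed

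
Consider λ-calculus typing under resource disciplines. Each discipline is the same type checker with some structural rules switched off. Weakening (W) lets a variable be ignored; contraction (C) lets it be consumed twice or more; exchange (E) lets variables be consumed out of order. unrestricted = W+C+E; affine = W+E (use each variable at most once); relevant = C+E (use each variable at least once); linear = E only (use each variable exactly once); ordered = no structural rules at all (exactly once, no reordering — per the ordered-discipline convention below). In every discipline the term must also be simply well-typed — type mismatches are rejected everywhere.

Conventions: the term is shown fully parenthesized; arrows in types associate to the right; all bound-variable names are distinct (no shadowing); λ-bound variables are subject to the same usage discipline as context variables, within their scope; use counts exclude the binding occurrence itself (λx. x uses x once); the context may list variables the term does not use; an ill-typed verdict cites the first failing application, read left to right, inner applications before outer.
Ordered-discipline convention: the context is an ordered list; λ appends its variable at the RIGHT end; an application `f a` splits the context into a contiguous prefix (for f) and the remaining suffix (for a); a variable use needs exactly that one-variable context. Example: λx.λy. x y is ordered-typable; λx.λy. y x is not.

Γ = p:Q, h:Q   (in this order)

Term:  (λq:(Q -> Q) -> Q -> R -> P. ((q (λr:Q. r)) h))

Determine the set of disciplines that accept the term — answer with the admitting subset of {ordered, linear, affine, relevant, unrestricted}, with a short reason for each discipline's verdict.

admitted in: affine, unrestricted
usage: p: 0; h: 1; q [bound]: 1; r [bound]: 1
left-to-right use order: q, r, h
typing: well-typed — term : ((Q -> Q) -> Q -> R -> P) -> R -> P
ordered ✗ (p left unused)
linear ✗ (p left unused)
affine ✓ (p, h, q, r: no repeats, contraction unneeded)
relevant ✗ (p left unused)
unrestricted ✓ (typability at ((Q -> Q) -> Q -> R -> P) -> R -> P is all that's needed)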